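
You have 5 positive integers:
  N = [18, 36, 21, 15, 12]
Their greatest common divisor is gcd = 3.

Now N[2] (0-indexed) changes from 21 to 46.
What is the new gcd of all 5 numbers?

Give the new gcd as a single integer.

Answer: 1

Derivation:
Numbers: [18, 36, 21, 15, 12], gcd = 3
Change: index 2, 21 -> 46
gcd of the OTHER numbers (without index 2): gcd([18, 36, 15, 12]) = 3
New gcd = gcd(g_others, new_val) = gcd(3, 46) = 1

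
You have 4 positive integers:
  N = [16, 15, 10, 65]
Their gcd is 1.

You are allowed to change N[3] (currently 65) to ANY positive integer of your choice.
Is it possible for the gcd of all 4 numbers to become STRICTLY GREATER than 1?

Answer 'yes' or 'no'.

Answer: no

Derivation:
Current gcd = 1
gcd of all OTHER numbers (without N[3]=65): gcd([16, 15, 10]) = 1
The new gcd after any change is gcd(1, new_value).
This can be at most 1.
Since 1 = old gcd 1, the gcd can only stay the same or decrease.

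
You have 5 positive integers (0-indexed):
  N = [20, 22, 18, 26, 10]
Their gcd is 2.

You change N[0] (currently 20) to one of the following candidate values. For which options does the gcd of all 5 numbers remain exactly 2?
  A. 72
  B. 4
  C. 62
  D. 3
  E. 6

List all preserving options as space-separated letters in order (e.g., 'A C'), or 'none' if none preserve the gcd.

Answer: A B C E

Derivation:
Old gcd = 2; gcd of others (without N[0]) = 2
New gcd for candidate v: gcd(2, v). Preserves old gcd iff gcd(2, v) = 2.
  Option A: v=72, gcd(2,72)=2 -> preserves
  Option B: v=4, gcd(2,4)=2 -> preserves
  Option C: v=62, gcd(2,62)=2 -> preserves
  Option D: v=3, gcd(2,3)=1 -> changes
  Option E: v=6, gcd(2,6)=2 -> preserves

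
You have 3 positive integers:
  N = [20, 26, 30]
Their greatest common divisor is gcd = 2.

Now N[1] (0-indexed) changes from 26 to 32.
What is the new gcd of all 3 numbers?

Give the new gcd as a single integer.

Answer: 2

Derivation:
Numbers: [20, 26, 30], gcd = 2
Change: index 1, 26 -> 32
gcd of the OTHER numbers (without index 1): gcd([20, 30]) = 10
New gcd = gcd(g_others, new_val) = gcd(10, 32) = 2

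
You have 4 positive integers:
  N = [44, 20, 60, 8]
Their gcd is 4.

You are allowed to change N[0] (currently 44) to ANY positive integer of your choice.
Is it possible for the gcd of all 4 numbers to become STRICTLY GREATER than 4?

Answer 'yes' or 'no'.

Current gcd = 4
gcd of all OTHER numbers (without N[0]=44): gcd([20, 60, 8]) = 4
The new gcd after any change is gcd(4, new_value).
This can be at most 4.
Since 4 = old gcd 4, the gcd can only stay the same or decrease.

Answer: no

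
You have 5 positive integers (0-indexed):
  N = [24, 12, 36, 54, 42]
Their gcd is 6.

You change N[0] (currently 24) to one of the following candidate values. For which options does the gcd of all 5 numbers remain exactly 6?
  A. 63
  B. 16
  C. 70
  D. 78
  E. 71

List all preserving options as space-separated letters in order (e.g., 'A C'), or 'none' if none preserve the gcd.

Old gcd = 6; gcd of others (without N[0]) = 6
New gcd for candidate v: gcd(6, v). Preserves old gcd iff gcd(6, v) = 6.
  Option A: v=63, gcd(6,63)=3 -> changes
  Option B: v=16, gcd(6,16)=2 -> changes
  Option C: v=70, gcd(6,70)=2 -> changes
  Option D: v=78, gcd(6,78)=6 -> preserves
  Option E: v=71, gcd(6,71)=1 -> changes

Answer: D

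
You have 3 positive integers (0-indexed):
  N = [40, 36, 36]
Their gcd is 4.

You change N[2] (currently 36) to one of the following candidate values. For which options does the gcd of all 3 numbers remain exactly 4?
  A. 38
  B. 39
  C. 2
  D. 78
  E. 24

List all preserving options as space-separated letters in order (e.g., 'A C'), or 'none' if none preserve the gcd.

Answer: E

Derivation:
Old gcd = 4; gcd of others (without N[2]) = 4
New gcd for candidate v: gcd(4, v). Preserves old gcd iff gcd(4, v) = 4.
  Option A: v=38, gcd(4,38)=2 -> changes
  Option B: v=39, gcd(4,39)=1 -> changes
  Option C: v=2, gcd(4,2)=2 -> changes
  Option D: v=78, gcd(4,78)=2 -> changes
  Option E: v=24, gcd(4,24)=4 -> preserves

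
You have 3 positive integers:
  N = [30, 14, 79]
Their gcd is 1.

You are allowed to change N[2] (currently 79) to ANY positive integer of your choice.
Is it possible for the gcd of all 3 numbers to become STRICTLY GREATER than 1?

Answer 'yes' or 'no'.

Current gcd = 1
gcd of all OTHER numbers (without N[2]=79): gcd([30, 14]) = 2
The new gcd after any change is gcd(2, new_value).
This can be at most 2.
Since 2 > old gcd 1, the gcd CAN increase (e.g., set N[2] = 2).

Answer: yes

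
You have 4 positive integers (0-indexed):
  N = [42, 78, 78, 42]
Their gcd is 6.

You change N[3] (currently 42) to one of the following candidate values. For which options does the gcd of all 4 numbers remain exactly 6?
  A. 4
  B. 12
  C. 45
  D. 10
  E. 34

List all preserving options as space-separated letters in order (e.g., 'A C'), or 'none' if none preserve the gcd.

Answer: B

Derivation:
Old gcd = 6; gcd of others (without N[3]) = 6
New gcd for candidate v: gcd(6, v). Preserves old gcd iff gcd(6, v) = 6.
  Option A: v=4, gcd(6,4)=2 -> changes
  Option B: v=12, gcd(6,12)=6 -> preserves
  Option C: v=45, gcd(6,45)=3 -> changes
  Option D: v=10, gcd(6,10)=2 -> changes
  Option E: v=34, gcd(6,34)=2 -> changes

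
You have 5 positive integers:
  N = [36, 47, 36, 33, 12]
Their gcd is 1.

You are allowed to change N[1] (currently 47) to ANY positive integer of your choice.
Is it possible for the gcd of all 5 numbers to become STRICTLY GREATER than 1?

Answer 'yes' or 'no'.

Current gcd = 1
gcd of all OTHER numbers (without N[1]=47): gcd([36, 36, 33, 12]) = 3
The new gcd after any change is gcd(3, new_value).
This can be at most 3.
Since 3 > old gcd 1, the gcd CAN increase (e.g., set N[1] = 3).

Answer: yes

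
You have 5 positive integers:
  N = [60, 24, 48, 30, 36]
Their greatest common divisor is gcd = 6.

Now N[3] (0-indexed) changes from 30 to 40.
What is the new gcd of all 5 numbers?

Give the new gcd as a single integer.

Answer: 4

Derivation:
Numbers: [60, 24, 48, 30, 36], gcd = 6
Change: index 3, 30 -> 40
gcd of the OTHER numbers (without index 3): gcd([60, 24, 48, 36]) = 12
New gcd = gcd(g_others, new_val) = gcd(12, 40) = 4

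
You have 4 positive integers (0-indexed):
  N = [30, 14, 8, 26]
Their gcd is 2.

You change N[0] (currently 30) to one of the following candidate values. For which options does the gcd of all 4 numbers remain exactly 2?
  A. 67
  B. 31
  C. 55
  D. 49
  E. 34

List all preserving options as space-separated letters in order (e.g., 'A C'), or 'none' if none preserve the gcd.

Answer: E

Derivation:
Old gcd = 2; gcd of others (without N[0]) = 2
New gcd for candidate v: gcd(2, v). Preserves old gcd iff gcd(2, v) = 2.
  Option A: v=67, gcd(2,67)=1 -> changes
  Option B: v=31, gcd(2,31)=1 -> changes
  Option C: v=55, gcd(2,55)=1 -> changes
  Option D: v=49, gcd(2,49)=1 -> changes
  Option E: v=34, gcd(2,34)=2 -> preserves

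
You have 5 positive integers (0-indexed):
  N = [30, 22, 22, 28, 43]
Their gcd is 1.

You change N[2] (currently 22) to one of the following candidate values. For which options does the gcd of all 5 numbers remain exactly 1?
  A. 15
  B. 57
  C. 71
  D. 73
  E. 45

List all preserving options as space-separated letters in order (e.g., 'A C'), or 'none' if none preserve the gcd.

Answer: A B C D E

Derivation:
Old gcd = 1; gcd of others (without N[2]) = 1
New gcd for candidate v: gcd(1, v). Preserves old gcd iff gcd(1, v) = 1.
  Option A: v=15, gcd(1,15)=1 -> preserves
  Option B: v=57, gcd(1,57)=1 -> preserves
  Option C: v=71, gcd(1,71)=1 -> preserves
  Option D: v=73, gcd(1,73)=1 -> preserves
  Option E: v=45, gcd(1,45)=1 -> preserves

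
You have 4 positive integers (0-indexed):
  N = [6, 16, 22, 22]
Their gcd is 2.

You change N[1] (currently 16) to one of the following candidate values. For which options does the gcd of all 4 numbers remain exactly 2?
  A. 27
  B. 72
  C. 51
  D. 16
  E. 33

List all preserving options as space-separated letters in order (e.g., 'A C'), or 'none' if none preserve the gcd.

Answer: B D

Derivation:
Old gcd = 2; gcd of others (without N[1]) = 2
New gcd for candidate v: gcd(2, v). Preserves old gcd iff gcd(2, v) = 2.
  Option A: v=27, gcd(2,27)=1 -> changes
  Option B: v=72, gcd(2,72)=2 -> preserves
  Option C: v=51, gcd(2,51)=1 -> changes
  Option D: v=16, gcd(2,16)=2 -> preserves
  Option E: v=33, gcd(2,33)=1 -> changes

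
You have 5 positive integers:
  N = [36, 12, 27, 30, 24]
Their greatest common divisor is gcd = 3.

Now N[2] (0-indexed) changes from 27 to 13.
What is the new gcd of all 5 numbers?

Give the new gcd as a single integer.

Answer: 1

Derivation:
Numbers: [36, 12, 27, 30, 24], gcd = 3
Change: index 2, 27 -> 13
gcd of the OTHER numbers (without index 2): gcd([36, 12, 30, 24]) = 6
New gcd = gcd(g_others, new_val) = gcd(6, 13) = 1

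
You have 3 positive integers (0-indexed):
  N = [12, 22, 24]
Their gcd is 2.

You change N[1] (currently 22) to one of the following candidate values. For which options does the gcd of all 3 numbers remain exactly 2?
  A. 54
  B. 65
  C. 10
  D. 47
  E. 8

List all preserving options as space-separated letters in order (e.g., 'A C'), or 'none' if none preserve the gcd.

Old gcd = 2; gcd of others (without N[1]) = 12
New gcd for candidate v: gcd(12, v). Preserves old gcd iff gcd(12, v) = 2.
  Option A: v=54, gcd(12,54)=6 -> changes
  Option B: v=65, gcd(12,65)=1 -> changes
  Option C: v=10, gcd(12,10)=2 -> preserves
  Option D: v=47, gcd(12,47)=1 -> changes
  Option E: v=8, gcd(12,8)=4 -> changes

Answer: C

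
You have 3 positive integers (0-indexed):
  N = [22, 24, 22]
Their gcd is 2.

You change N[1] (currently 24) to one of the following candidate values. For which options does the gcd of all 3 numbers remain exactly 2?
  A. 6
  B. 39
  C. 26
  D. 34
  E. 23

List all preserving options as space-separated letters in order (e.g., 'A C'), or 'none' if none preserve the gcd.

Answer: A C D

Derivation:
Old gcd = 2; gcd of others (without N[1]) = 22
New gcd for candidate v: gcd(22, v). Preserves old gcd iff gcd(22, v) = 2.
  Option A: v=6, gcd(22,6)=2 -> preserves
  Option B: v=39, gcd(22,39)=1 -> changes
  Option C: v=26, gcd(22,26)=2 -> preserves
  Option D: v=34, gcd(22,34)=2 -> preserves
  Option E: v=23, gcd(22,23)=1 -> changes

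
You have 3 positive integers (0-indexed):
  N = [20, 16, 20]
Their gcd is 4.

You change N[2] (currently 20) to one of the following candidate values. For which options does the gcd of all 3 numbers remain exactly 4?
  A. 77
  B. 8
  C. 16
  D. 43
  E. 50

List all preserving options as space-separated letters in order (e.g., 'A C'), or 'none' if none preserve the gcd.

Answer: B C

Derivation:
Old gcd = 4; gcd of others (without N[2]) = 4
New gcd for candidate v: gcd(4, v). Preserves old gcd iff gcd(4, v) = 4.
  Option A: v=77, gcd(4,77)=1 -> changes
  Option B: v=8, gcd(4,8)=4 -> preserves
  Option C: v=16, gcd(4,16)=4 -> preserves
  Option D: v=43, gcd(4,43)=1 -> changes
  Option E: v=50, gcd(4,50)=2 -> changes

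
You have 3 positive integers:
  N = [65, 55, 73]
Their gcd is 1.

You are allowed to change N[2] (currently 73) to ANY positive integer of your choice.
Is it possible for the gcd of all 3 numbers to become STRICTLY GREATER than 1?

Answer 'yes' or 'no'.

Current gcd = 1
gcd of all OTHER numbers (without N[2]=73): gcd([65, 55]) = 5
The new gcd after any change is gcd(5, new_value).
This can be at most 5.
Since 5 > old gcd 1, the gcd CAN increase (e.g., set N[2] = 5).

Answer: yes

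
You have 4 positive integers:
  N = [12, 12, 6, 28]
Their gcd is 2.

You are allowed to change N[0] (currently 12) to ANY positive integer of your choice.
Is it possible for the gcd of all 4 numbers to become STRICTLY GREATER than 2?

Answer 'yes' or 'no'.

Answer: no

Derivation:
Current gcd = 2
gcd of all OTHER numbers (without N[0]=12): gcd([12, 6, 28]) = 2
The new gcd after any change is gcd(2, new_value).
This can be at most 2.
Since 2 = old gcd 2, the gcd can only stay the same or decrease.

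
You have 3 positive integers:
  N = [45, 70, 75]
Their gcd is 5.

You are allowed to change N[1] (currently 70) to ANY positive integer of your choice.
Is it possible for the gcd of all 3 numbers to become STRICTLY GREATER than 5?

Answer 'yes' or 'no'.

Answer: yes

Derivation:
Current gcd = 5
gcd of all OTHER numbers (without N[1]=70): gcd([45, 75]) = 15
The new gcd after any change is gcd(15, new_value).
This can be at most 15.
Since 15 > old gcd 5, the gcd CAN increase (e.g., set N[1] = 15).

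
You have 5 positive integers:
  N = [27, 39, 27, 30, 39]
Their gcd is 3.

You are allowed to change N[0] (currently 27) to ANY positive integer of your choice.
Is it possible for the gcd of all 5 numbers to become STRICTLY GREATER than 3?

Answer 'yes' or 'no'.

Current gcd = 3
gcd of all OTHER numbers (without N[0]=27): gcd([39, 27, 30, 39]) = 3
The new gcd after any change is gcd(3, new_value).
This can be at most 3.
Since 3 = old gcd 3, the gcd can only stay the same or decrease.

Answer: no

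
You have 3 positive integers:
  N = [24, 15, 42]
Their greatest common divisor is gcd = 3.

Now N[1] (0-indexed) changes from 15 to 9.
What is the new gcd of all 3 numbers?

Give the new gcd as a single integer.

Answer: 3

Derivation:
Numbers: [24, 15, 42], gcd = 3
Change: index 1, 15 -> 9
gcd of the OTHER numbers (without index 1): gcd([24, 42]) = 6
New gcd = gcd(g_others, new_val) = gcd(6, 9) = 3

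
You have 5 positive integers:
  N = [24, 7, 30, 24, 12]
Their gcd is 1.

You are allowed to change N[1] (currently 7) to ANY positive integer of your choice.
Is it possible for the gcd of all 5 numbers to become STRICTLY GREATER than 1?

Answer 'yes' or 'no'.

Answer: yes

Derivation:
Current gcd = 1
gcd of all OTHER numbers (without N[1]=7): gcd([24, 30, 24, 12]) = 6
The new gcd after any change is gcd(6, new_value).
This can be at most 6.
Since 6 > old gcd 1, the gcd CAN increase (e.g., set N[1] = 6).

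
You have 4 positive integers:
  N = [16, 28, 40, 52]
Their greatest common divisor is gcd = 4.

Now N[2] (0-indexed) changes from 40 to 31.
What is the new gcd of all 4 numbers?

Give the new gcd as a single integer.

Numbers: [16, 28, 40, 52], gcd = 4
Change: index 2, 40 -> 31
gcd of the OTHER numbers (without index 2): gcd([16, 28, 52]) = 4
New gcd = gcd(g_others, new_val) = gcd(4, 31) = 1

Answer: 1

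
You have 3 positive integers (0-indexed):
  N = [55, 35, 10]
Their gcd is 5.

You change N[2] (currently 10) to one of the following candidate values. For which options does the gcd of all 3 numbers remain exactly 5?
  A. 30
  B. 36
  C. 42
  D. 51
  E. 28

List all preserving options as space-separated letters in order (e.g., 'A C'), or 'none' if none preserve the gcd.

Answer: A

Derivation:
Old gcd = 5; gcd of others (without N[2]) = 5
New gcd for candidate v: gcd(5, v). Preserves old gcd iff gcd(5, v) = 5.
  Option A: v=30, gcd(5,30)=5 -> preserves
  Option B: v=36, gcd(5,36)=1 -> changes
  Option C: v=42, gcd(5,42)=1 -> changes
  Option D: v=51, gcd(5,51)=1 -> changes
  Option E: v=28, gcd(5,28)=1 -> changes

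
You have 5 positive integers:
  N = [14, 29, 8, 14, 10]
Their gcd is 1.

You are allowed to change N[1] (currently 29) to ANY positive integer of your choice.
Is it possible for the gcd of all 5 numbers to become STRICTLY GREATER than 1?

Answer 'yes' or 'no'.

Current gcd = 1
gcd of all OTHER numbers (without N[1]=29): gcd([14, 8, 14, 10]) = 2
The new gcd after any change is gcd(2, new_value).
This can be at most 2.
Since 2 > old gcd 1, the gcd CAN increase (e.g., set N[1] = 2).

Answer: yes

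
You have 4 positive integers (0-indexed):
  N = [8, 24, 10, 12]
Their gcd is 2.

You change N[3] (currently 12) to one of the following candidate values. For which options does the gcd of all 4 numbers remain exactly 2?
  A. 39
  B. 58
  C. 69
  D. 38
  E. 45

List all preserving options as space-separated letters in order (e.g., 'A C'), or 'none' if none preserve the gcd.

Answer: B D

Derivation:
Old gcd = 2; gcd of others (without N[3]) = 2
New gcd for candidate v: gcd(2, v). Preserves old gcd iff gcd(2, v) = 2.
  Option A: v=39, gcd(2,39)=1 -> changes
  Option B: v=58, gcd(2,58)=2 -> preserves
  Option C: v=69, gcd(2,69)=1 -> changes
  Option D: v=38, gcd(2,38)=2 -> preserves
  Option E: v=45, gcd(2,45)=1 -> changes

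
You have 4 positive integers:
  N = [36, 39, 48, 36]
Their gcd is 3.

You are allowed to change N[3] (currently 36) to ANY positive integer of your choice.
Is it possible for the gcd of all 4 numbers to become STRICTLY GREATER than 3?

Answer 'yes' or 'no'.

Current gcd = 3
gcd of all OTHER numbers (without N[3]=36): gcd([36, 39, 48]) = 3
The new gcd after any change is gcd(3, new_value).
This can be at most 3.
Since 3 = old gcd 3, the gcd can only stay the same or decrease.

Answer: no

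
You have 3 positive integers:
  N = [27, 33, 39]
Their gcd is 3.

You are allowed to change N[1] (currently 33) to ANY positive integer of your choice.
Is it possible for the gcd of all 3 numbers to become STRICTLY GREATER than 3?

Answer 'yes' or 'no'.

Current gcd = 3
gcd of all OTHER numbers (without N[1]=33): gcd([27, 39]) = 3
The new gcd after any change is gcd(3, new_value).
This can be at most 3.
Since 3 = old gcd 3, the gcd can only stay the same or decrease.

Answer: no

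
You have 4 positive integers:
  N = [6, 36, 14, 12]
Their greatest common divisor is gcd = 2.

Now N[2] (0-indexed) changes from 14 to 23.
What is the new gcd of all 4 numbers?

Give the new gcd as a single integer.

Answer: 1

Derivation:
Numbers: [6, 36, 14, 12], gcd = 2
Change: index 2, 14 -> 23
gcd of the OTHER numbers (without index 2): gcd([6, 36, 12]) = 6
New gcd = gcd(g_others, new_val) = gcd(6, 23) = 1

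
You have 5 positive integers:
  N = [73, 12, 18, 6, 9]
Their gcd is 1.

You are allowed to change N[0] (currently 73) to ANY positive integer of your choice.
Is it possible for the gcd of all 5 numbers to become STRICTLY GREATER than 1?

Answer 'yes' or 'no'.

Current gcd = 1
gcd of all OTHER numbers (without N[0]=73): gcd([12, 18, 6, 9]) = 3
The new gcd after any change is gcd(3, new_value).
This can be at most 3.
Since 3 > old gcd 1, the gcd CAN increase (e.g., set N[0] = 3).

Answer: yes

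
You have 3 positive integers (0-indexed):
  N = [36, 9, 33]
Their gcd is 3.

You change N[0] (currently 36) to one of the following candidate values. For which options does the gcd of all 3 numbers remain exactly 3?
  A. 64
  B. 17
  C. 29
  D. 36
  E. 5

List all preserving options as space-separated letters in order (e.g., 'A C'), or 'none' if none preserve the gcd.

Answer: D

Derivation:
Old gcd = 3; gcd of others (without N[0]) = 3
New gcd for candidate v: gcd(3, v). Preserves old gcd iff gcd(3, v) = 3.
  Option A: v=64, gcd(3,64)=1 -> changes
  Option B: v=17, gcd(3,17)=1 -> changes
  Option C: v=29, gcd(3,29)=1 -> changes
  Option D: v=36, gcd(3,36)=3 -> preserves
  Option E: v=5, gcd(3,5)=1 -> changes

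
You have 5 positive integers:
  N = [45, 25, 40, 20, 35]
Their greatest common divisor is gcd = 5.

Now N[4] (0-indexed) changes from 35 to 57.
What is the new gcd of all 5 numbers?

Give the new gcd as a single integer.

Numbers: [45, 25, 40, 20, 35], gcd = 5
Change: index 4, 35 -> 57
gcd of the OTHER numbers (without index 4): gcd([45, 25, 40, 20]) = 5
New gcd = gcd(g_others, new_val) = gcd(5, 57) = 1

Answer: 1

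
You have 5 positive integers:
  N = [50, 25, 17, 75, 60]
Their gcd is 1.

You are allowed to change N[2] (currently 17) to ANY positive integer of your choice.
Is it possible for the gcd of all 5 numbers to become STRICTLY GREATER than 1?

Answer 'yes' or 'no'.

Current gcd = 1
gcd of all OTHER numbers (without N[2]=17): gcd([50, 25, 75, 60]) = 5
The new gcd after any change is gcd(5, new_value).
This can be at most 5.
Since 5 > old gcd 1, the gcd CAN increase (e.g., set N[2] = 5).

Answer: yes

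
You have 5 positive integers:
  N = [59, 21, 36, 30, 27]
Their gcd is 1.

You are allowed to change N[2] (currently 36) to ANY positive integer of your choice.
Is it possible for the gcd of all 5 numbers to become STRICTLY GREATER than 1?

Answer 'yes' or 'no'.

Current gcd = 1
gcd of all OTHER numbers (without N[2]=36): gcd([59, 21, 30, 27]) = 1
The new gcd after any change is gcd(1, new_value).
This can be at most 1.
Since 1 = old gcd 1, the gcd can only stay the same or decrease.

Answer: no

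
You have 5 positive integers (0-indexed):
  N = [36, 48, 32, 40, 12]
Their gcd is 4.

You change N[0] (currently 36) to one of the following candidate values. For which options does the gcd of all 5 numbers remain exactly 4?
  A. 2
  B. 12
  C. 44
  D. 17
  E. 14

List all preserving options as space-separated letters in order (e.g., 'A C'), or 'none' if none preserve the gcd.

Answer: B C

Derivation:
Old gcd = 4; gcd of others (without N[0]) = 4
New gcd for candidate v: gcd(4, v). Preserves old gcd iff gcd(4, v) = 4.
  Option A: v=2, gcd(4,2)=2 -> changes
  Option B: v=12, gcd(4,12)=4 -> preserves
  Option C: v=44, gcd(4,44)=4 -> preserves
  Option D: v=17, gcd(4,17)=1 -> changes
  Option E: v=14, gcd(4,14)=2 -> changes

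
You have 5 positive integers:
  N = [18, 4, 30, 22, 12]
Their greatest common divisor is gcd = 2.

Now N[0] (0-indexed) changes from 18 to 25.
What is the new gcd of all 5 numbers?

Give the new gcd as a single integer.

Numbers: [18, 4, 30, 22, 12], gcd = 2
Change: index 0, 18 -> 25
gcd of the OTHER numbers (without index 0): gcd([4, 30, 22, 12]) = 2
New gcd = gcd(g_others, new_val) = gcd(2, 25) = 1

Answer: 1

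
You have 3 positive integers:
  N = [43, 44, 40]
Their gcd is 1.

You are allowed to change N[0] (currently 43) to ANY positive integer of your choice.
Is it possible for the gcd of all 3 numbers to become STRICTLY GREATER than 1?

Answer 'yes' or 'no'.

Answer: yes

Derivation:
Current gcd = 1
gcd of all OTHER numbers (without N[0]=43): gcd([44, 40]) = 4
The new gcd after any change is gcd(4, new_value).
This can be at most 4.
Since 4 > old gcd 1, the gcd CAN increase (e.g., set N[0] = 4).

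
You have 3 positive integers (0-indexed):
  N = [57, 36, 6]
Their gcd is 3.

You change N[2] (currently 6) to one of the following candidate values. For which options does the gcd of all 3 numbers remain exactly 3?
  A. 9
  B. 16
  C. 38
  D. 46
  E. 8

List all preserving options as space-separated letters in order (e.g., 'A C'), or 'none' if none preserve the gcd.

Answer: A

Derivation:
Old gcd = 3; gcd of others (without N[2]) = 3
New gcd for candidate v: gcd(3, v). Preserves old gcd iff gcd(3, v) = 3.
  Option A: v=9, gcd(3,9)=3 -> preserves
  Option B: v=16, gcd(3,16)=1 -> changes
  Option C: v=38, gcd(3,38)=1 -> changes
  Option D: v=46, gcd(3,46)=1 -> changes
  Option E: v=8, gcd(3,8)=1 -> changes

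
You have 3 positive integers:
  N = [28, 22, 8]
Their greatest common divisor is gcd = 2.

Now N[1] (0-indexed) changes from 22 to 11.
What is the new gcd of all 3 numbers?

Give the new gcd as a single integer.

Numbers: [28, 22, 8], gcd = 2
Change: index 1, 22 -> 11
gcd of the OTHER numbers (without index 1): gcd([28, 8]) = 4
New gcd = gcd(g_others, new_val) = gcd(4, 11) = 1

Answer: 1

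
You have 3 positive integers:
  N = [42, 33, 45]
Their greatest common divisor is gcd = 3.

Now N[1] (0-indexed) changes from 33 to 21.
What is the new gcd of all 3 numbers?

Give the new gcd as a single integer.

Numbers: [42, 33, 45], gcd = 3
Change: index 1, 33 -> 21
gcd of the OTHER numbers (without index 1): gcd([42, 45]) = 3
New gcd = gcd(g_others, new_val) = gcd(3, 21) = 3

Answer: 3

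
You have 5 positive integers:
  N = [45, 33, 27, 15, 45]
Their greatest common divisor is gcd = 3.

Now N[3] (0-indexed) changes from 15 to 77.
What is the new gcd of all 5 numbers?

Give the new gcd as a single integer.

Numbers: [45, 33, 27, 15, 45], gcd = 3
Change: index 3, 15 -> 77
gcd of the OTHER numbers (without index 3): gcd([45, 33, 27, 45]) = 3
New gcd = gcd(g_others, new_val) = gcd(3, 77) = 1

Answer: 1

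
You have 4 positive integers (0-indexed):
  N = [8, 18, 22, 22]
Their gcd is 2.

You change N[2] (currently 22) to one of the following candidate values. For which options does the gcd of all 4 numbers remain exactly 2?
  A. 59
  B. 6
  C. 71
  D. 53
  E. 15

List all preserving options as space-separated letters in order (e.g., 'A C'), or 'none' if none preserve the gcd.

Old gcd = 2; gcd of others (without N[2]) = 2
New gcd for candidate v: gcd(2, v). Preserves old gcd iff gcd(2, v) = 2.
  Option A: v=59, gcd(2,59)=1 -> changes
  Option B: v=6, gcd(2,6)=2 -> preserves
  Option C: v=71, gcd(2,71)=1 -> changes
  Option D: v=53, gcd(2,53)=1 -> changes
  Option E: v=15, gcd(2,15)=1 -> changes

Answer: B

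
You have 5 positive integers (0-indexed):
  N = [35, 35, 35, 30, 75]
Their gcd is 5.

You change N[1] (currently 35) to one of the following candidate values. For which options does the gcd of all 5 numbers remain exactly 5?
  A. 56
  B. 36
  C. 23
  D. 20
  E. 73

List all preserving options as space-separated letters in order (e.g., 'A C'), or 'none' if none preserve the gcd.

Answer: D

Derivation:
Old gcd = 5; gcd of others (without N[1]) = 5
New gcd for candidate v: gcd(5, v). Preserves old gcd iff gcd(5, v) = 5.
  Option A: v=56, gcd(5,56)=1 -> changes
  Option B: v=36, gcd(5,36)=1 -> changes
  Option C: v=23, gcd(5,23)=1 -> changes
  Option D: v=20, gcd(5,20)=5 -> preserves
  Option E: v=73, gcd(5,73)=1 -> changes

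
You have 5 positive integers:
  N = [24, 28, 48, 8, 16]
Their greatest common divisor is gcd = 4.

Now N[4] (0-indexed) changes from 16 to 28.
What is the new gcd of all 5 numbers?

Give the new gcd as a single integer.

Answer: 4

Derivation:
Numbers: [24, 28, 48, 8, 16], gcd = 4
Change: index 4, 16 -> 28
gcd of the OTHER numbers (without index 4): gcd([24, 28, 48, 8]) = 4
New gcd = gcd(g_others, new_val) = gcd(4, 28) = 4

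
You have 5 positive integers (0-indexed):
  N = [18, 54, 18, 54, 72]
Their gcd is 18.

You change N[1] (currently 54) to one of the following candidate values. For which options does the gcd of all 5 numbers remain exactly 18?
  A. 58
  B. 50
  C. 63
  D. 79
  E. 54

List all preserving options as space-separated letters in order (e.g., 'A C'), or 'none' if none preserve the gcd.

Old gcd = 18; gcd of others (without N[1]) = 18
New gcd for candidate v: gcd(18, v). Preserves old gcd iff gcd(18, v) = 18.
  Option A: v=58, gcd(18,58)=2 -> changes
  Option B: v=50, gcd(18,50)=2 -> changes
  Option C: v=63, gcd(18,63)=9 -> changes
  Option D: v=79, gcd(18,79)=1 -> changes
  Option E: v=54, gcd(18,54)=18 -> preserves

Answer: E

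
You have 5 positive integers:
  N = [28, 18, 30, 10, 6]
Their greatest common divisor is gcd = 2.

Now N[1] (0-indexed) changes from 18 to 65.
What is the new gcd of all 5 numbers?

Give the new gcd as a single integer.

Answer: 1

Derivation:
Numbers: [28, 18, 30, 10, 6], gcd = 2
Change: index 1, 18 -> 65
gcd of the OTHER numbers (without index 1): gcd([28, 30, 10, 6]) = 2
New gcd = gcd(g_others, new_val) = gcd(2, 65) = 1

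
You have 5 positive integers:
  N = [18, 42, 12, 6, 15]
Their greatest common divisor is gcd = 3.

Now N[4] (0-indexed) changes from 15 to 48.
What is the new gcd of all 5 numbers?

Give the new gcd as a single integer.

Answer: 6

Derivation:
Numbers: [18, 42, 12, 6, 15], gcd = 3
Change: index 4, 15 -> 48
gcd of the OTHER numbers (without index 4): gcd([18, 42, 12, 6]) = 6
New gcd = gcd(g_others, new_val) = gcd(6, 48) = 6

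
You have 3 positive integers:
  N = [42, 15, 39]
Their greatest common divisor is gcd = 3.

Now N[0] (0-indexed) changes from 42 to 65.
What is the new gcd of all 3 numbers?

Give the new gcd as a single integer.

Answer: 1

Derivation:
Numbers: [42, 15, 39], gcd = 3
Change: index 0, 42 -> 65
gcd of the OTHER numbers (without index 0): gcd([15, 39]) = 3
New gcd = gcd(g_others, new_val) = gcd(3, 65) = 1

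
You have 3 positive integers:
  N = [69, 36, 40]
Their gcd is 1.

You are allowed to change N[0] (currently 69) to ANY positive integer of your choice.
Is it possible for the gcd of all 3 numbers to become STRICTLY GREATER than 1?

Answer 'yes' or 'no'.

Answer: yes

Derivation:
Current gcd = 1
gcd of all OTHER numbers (without N[0]=69): gcd([36, 40]) = 4
The new gcd after any change is gcd(4, new_value).
This can be at most 4.
Since 4 > old gcd 1, the gcd CAN increase (e.g., set N[0] = 4).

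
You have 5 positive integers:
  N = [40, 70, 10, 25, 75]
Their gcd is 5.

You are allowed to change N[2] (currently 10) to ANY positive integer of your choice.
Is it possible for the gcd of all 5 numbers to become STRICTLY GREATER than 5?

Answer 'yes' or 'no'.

Current gcd = 5
gcd of all OTHER numbers (without N[2]=10): gcd([40, 70, 25, 75]) = 5
The new gcd after any change is gcd(5, new_value).
This can be at most 5.
Since 5 = old gcd 5, the gcd can only stay the same or decrease.

Answer: no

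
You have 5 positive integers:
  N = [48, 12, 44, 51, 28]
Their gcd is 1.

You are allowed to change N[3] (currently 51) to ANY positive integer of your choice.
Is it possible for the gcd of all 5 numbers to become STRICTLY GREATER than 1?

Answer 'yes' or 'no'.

Current gcd = 1
gcd of all OTHER numbers (without N[3]=51): gcd([48, 12, 44, 28]) = 4
The new gcd after any change is gcd(4, new_value).
This can be at most 4.
Since 4 > old gcd 1, the gcd CAN increase (e.g., set N[3] = 4).

Answer: yes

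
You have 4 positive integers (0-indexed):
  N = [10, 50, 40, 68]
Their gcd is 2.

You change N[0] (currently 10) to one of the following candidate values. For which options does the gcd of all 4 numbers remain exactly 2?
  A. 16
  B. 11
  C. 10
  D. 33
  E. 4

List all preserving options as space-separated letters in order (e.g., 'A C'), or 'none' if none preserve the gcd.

Answer: A C E

Derivation:
Old gcd = 2; gcd of others (without N[0]) = 2
New gcd for candidate v: gcd(2, v). Preserves old gcd iff gcd(2, v) = 2.
  Option A: v=16, gcd(2,16)=2 -> preserves
  Option B: v=11, gcd(2,11)=1 -> changes
  Option C: v=10, gcd(2,10)=2 -> preserves
  Option D: v=33, gcd(2,33)=1 -> changes
  Option E: v=4, gcd(2,4)=2 -> preserves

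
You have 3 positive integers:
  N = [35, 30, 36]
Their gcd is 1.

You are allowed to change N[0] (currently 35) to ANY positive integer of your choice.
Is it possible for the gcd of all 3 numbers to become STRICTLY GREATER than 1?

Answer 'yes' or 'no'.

Answer: yes

Derivation:
Current gcd = 1
gcd of all OTHER numbers (without N[0]=35): gcd([30, 36]) = 6
The new gcd after any change is gcd(6, new_value).
This can be at most 6.
Since 6 > old gcd 1, the gcd CAN increase (e.g., set N[0] = 6).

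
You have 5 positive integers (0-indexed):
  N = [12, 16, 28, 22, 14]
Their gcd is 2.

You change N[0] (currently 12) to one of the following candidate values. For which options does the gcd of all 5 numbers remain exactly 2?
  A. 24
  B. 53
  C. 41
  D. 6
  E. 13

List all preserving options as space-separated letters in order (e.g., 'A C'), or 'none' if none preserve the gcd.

Old gcd = 2; gcd of others (without N[0]) = 2
New gcd for candidate v: gcd(2, v). Preserves old gcd iff gcd(2, v) = 2.
  Option A: v=24, gcd(2,24)=2 -> preserves
  Option B: v=53, gcd(2,53)=1 -> changes
  Option C: v=41, gcd(2,41)=1 -> changes
  Option D: v=6, gcd(2,6)=2 -> preserves
  Option E: v=13, gcd(2,13)=1 -> changes

Answer: A D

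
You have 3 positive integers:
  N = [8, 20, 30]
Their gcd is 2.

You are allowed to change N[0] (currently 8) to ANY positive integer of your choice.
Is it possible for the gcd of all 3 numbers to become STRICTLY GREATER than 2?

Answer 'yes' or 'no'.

Answer: yes

Derivation:
Current gcd = 2
gcd of all OTHER numbers (without N[0]=8): gcd([20, 30]) = 10
The new gcd after any change is gcd(10, new_value).
This can be at most 10.
Since 10 > old gcd 2, the gcd CAN increase (e.g., set N[0] = 10).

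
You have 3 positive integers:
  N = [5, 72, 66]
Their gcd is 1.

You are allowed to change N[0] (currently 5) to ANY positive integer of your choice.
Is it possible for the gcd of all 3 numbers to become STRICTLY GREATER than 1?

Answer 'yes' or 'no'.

Current gcd = 1
gcd of all OTHER numbers (without N[0]=5): gcd([72, 66]) = 6
The new gcd after any change is gcd(6, new_value).
This can be at most 6.
Since 6 > old gcd 1, the gcd CAN increase (e.g., set N[0] = 6).

Answer: yes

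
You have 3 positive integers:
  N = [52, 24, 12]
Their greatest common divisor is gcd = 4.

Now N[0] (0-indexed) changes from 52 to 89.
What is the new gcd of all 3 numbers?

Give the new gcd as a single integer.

Answer: 1

Derivation:
Numbers: [52, 24, 12], gcd = 4
Change: index 0, 52 -> 89
gcd of the OTHER numbers (without index 0): gcd([24, 12]) = 12
New gcd = gcd(g_others, new_val) = gcd(12, 89) = 1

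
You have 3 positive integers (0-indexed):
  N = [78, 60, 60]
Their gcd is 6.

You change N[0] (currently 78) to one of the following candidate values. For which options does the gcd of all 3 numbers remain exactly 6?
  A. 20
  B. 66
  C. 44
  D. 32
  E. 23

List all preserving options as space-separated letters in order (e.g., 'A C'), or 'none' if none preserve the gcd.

Answer: B

Derivation:
Old gcd = 6; gcd of others (without N[0]) = 60
New gcd for candidate v: gcd(60, v). Preserves old gcd iff gcd(60, v) = 6.
  Option A: v=20, gcd(60,20)=20 -> changes
  Option B: v=66, gcd(60,66)=6 -> preserves
  Option C: v=44, gcd(60,44)=4 -> changes
  Option D: v=32, gcd(60,32)=4 -> changes
  Option E: v=23, gcd(60,23)=1 -> changes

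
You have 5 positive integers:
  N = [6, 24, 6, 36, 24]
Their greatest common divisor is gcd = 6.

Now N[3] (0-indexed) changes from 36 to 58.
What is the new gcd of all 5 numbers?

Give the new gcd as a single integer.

Answer: 2

Derivation:
Numbers: [6, 24, 6, 36, 24], gcd = 6
Change: index 3, 36 -> 58
gcd of the OTHER numbers (without index 3): gcd([6, 24, 6, 24]) = 6
New gcd = gcd(g_others, new_val) = gcd(6, 58) = 2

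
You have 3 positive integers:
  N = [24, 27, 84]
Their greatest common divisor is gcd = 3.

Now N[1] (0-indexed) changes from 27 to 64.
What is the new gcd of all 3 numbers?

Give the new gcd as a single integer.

Numbers: [24, 27, 84], gcd = 3
Change: index 1, 27 -> 64
gcd of the OTHER numbers (without index 1): gcd([24, 84]) = 12
New gcd = gcd(g_others, new_val) = gcd(12, 64) = 4

Answer: 4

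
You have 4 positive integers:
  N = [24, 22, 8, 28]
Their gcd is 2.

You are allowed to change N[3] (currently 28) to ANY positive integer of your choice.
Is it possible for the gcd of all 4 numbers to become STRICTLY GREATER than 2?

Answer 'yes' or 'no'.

Current gcd = 2
gcd of all OTHER numbers (without N[3]=28): gcd([24, 22, 8]) = 2
The new gcd after any change is gcd(2, new_value).
This can be at most 2.
Since 2 = old gcd 2, the gcd can only stay the same or decrease.

Answer: no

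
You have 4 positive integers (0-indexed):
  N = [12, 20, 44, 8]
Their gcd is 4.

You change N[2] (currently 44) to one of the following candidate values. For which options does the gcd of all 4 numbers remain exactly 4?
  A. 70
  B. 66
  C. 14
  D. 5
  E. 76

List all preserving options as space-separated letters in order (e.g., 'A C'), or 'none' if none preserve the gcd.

Answer: E

Derivation:
Old gcd = 4; gcd of others (without N[2]) = 4
New gcd for candidate v: gcd(4, v). Preserves old gcd iff gcd(4, v) = 4.
  Option A: v=70, gcd(4,70)=2 -> changes
  Option B: v=66, gcd(4,66)=2 -> changes
  Option C: v=14, gcd(4,14)=2 -> changes
  Option D: v=5, gcd(4,5)=1 -> changes
  Option E: v=76, gcd(4,76)=4 -> preserves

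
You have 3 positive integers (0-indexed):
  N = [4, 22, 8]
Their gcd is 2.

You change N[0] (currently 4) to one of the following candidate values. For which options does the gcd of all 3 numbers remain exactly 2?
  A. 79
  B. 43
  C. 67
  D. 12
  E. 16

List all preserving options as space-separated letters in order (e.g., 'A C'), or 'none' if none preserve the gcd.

Answer: D E

Derivation:
Old gcd = 2; gcd of others (without N[0]) = 2
New gcd for candidate v: gcd(2, v). Preserves old gcd iff gcd(2, v) = 2.
  Option A: v=79, gcd(2,79)=1 -> changes
  Option B: v=43, gcd(2,43)=1 -> changes
  Option C: v=67, gcd(2,67)=1 -> changes
  Option D: v=12, gcd(2,12)=2 -> preserves
  Option E: v=16, gcd(2,16)=2 -> preserves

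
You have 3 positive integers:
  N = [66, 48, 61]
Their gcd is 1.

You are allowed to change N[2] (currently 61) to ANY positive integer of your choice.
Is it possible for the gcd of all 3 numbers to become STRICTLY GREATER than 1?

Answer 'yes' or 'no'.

Answer: yes

Derivation:
Current gcd = 1
gcd of all OTHER numbers (without N[2]=61): gcd([66, 48]) = 6
The new gcd after any change is gcd(6, new_value).
This can be at most 6.
Since 6 > old gcd 1, the gcd CAN increase (e.g., set N[2] = 6).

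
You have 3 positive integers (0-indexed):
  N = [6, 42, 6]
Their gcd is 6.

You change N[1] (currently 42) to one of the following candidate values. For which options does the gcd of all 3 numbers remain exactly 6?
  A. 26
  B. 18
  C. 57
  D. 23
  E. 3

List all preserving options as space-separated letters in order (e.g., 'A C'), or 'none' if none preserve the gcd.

Answer: B

Derivation:
Old gcd = 6; gcd of others (without N[1]) = 6
New gcd for candidate v: gcd(6, v). Preserves old gcd iff gcd(6, v) = 6.
  Option A: v=26, gcd(6,26)=2 -> changes
  Option B: v=18, gcd(6,18)=6 -> preserves
  Option C: v=57, gcd(6,57)=3 -> changes
  Option D: v=23, gcd(6,23)=1 -> changes
  Option E: v=3, gcd(6,3)=3 -> changes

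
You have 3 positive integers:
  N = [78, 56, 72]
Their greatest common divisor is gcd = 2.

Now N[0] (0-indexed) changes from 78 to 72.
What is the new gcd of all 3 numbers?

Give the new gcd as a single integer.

Numbers: [78, 56, 72], gcd = 2
Change: index 0, 78 -> 72
gcd of the OTHER numbers (without index 0): gcd([56, 72]) = 8
New gcd = gcd(g_others, new_val) = gcd(8, 72) = 8

Answer: 8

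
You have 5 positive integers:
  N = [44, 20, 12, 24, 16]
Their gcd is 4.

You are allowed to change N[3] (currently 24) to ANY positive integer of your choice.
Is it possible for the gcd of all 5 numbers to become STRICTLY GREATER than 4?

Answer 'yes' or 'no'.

Answer: no

Derivation:
Current gcd = 4
gcd of all OTHER numbers (without N[3]=24): gcd([44, 20, 12, 16]) = 4
The new gcd after any change is gcd(4, new_value).
This can be at most 4.
Since 4 = old gcd 4, the gcd can only stay the same or decrease.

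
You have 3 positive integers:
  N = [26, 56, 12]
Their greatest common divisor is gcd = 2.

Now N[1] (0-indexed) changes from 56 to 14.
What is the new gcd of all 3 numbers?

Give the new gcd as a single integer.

Numbers: [26, 56, 12], gcd = 2
Change: index 1, 56 -> 14
gcd of the OTHER numbers (without index 1): gcd([26, 12]) = 2
New gcd = gcd(g_others, new_val) = gcd(2, 14) = 2

Answer: 2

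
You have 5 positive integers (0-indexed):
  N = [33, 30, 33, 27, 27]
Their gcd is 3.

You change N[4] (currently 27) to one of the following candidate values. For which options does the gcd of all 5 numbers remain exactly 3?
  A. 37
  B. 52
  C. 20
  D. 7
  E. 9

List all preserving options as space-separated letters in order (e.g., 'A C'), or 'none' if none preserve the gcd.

Old gcd = 3; gcd of others (without N[4]) = 3
New gcd for candidate v: gcd(3, v). Preserves old gcd iff gcd(3, v) = 3.
  Option A: v=37, gcd(3,37)=1 -> changes
  Option B: v=52, gcd(3,52)=1 -> changes
  Option C: v=20, gcd(3,20)=1 -> changes
  Option D: v=7, gcd(3,7)=1 -> changes
  Option E: v=9, gcd(3,9)=3 -> preserves

Answer: E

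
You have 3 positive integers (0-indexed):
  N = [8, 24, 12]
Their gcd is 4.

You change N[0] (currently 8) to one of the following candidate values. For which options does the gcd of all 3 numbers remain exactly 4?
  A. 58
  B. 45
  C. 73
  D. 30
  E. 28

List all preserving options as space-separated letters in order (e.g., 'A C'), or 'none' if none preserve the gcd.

Old gcd = 4; gcd of others (without N[0]) = 12
New gcd for candidate v: gcd(12, v). Preserves old gcd iff gcd(12, v) = 4.
  Option A: v=58, gcd(12,58)=2 -> changes
  Option B: v=45, gcd(12,45)=3 -> changes
  Option C: v=73, gcd(12,73)=1 -> changes
  Option D: v=30, gcd(12,30)=6 -> changes
  Option E: v=28, gcd(12,28)=4 -> preserves

Answer: E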